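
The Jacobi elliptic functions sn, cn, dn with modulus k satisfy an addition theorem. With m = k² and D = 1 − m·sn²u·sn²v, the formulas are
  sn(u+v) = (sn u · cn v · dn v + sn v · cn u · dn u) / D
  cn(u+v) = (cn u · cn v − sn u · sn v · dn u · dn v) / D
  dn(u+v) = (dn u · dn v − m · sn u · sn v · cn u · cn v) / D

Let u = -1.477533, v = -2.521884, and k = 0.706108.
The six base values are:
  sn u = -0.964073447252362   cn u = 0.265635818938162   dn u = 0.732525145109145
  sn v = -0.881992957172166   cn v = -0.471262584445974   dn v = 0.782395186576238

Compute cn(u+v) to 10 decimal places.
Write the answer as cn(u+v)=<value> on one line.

m = k² = 0.498588507664
D = 1 − m·sn²u·sn²v = 0.6395103986934227
cn(u+v) = (cn u·cn v − sn u·sn v·dn u·dn v)/D = -0.6125151186405458/0.6395103986934227 = -0.9577875823316858

cn(u+v)=-0.9577875823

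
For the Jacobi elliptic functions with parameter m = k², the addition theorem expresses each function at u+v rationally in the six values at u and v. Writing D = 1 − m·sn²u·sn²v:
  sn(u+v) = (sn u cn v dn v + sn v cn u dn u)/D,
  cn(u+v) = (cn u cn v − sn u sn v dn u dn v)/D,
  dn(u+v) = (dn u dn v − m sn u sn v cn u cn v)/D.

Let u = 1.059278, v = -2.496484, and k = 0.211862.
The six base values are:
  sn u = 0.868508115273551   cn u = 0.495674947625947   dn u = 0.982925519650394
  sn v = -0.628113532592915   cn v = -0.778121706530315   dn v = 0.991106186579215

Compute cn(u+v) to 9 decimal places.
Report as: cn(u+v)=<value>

m = k² = 0.044885507044
D = 1 − m·sn²u·sn²v = 0.9866423457573666
cn(u+v) = (cn u·cn v − sn u·sn v·dn u·dn v)/D = 0.1457428378868593/0.9866423457573666 = 0.1477159768314872

cn(u+v)=0.147715977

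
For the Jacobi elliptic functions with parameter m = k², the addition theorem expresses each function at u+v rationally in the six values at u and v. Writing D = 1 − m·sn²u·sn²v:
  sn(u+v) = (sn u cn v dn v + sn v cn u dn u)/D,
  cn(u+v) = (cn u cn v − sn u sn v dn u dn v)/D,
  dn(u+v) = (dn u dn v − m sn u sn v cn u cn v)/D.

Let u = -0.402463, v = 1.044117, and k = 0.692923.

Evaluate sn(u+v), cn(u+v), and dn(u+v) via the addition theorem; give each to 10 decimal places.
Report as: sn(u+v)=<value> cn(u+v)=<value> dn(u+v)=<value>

sn(u+v)=0.5829192504 cn(u+v)=0.8125300902 dn(u+v)=0.9147951265

sn u = -0.3870496531639964, cn u = 0.9220588733837065, dn u = 0.9633644774864794
sn v = 0.8256684600849849, cn v = 0.5641556469813004, dn v = 0.8201666697287286
m = k² = 0.480142283929
D = 1 − m·sn²u·sn²v = 0.9509640368959604
sn(u+v) = (sn u·cn v·dn v + sn v·cn u·dn u)/D = 0.5543352435109411/0.9509640368959604 = 0.5829192503644465
cn(u+v) = (cn u·cn v − sn u·sn v·dn u·dn v)/D = 0.7726868947194117/0.9509640368959604 = 0.8125300902456178
dn(u+v) = (dn u·dn v − m·sn u·sn v·cn u·cn v)/D = 0.8699372664351026/0.9509640368959604 = 0.9147951265062167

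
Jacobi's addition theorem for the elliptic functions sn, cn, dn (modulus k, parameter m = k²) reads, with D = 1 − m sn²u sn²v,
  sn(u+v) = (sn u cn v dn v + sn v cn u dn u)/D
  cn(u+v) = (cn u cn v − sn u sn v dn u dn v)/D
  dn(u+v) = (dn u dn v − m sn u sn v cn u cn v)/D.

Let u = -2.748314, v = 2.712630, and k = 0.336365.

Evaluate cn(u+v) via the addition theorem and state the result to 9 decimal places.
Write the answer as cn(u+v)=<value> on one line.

sn u = -0.4672617676875927, cn u = -0.8841190193958425, dn u = 0.9875714822325081
sn v = 0.498095795334547, cn v = -0.8671220091025513, dn v = 0.9858649404712718
m = k² = 0.113141413225
D = 1 − m·sn²u·sn²v = 0.9938713073025782
cn(u+v) = (cn u·cn v − sn u·sn v·dn u·dn v)/D = 0.9932386328681898/0.9938713073025782 = 0.9993634241880818

cn(u+v)=0.999363424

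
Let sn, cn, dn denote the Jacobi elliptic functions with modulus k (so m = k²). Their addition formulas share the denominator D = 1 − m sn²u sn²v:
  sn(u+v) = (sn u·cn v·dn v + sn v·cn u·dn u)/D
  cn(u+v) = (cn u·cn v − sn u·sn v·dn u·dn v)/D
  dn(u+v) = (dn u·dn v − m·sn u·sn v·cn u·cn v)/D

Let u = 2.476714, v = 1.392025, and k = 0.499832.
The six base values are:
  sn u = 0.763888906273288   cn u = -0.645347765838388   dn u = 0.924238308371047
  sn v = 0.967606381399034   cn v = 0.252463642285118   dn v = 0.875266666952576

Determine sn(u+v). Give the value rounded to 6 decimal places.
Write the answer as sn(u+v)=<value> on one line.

m = k² = 0.249832028224
D = 1 − m·sn²u·sn²v = 0.8635083865907104
sn(u+v) = (sn u·cn v·dn v + sn v·cn u·dn u)/D = -0.4083349560327384/0.8635083865907104 = -0.4728789695314017

sn(u+v)=-0.472879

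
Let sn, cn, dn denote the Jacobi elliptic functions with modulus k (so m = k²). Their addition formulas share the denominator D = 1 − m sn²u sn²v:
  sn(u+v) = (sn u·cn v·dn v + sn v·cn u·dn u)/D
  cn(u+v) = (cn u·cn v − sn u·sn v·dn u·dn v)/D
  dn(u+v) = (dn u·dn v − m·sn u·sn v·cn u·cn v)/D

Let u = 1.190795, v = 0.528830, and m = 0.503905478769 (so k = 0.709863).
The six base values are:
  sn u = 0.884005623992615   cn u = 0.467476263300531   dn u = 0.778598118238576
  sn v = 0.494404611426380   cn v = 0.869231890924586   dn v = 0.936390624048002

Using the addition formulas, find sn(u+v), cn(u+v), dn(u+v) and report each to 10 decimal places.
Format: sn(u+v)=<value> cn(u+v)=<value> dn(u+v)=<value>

sn(u+v)=0.9952804537 cn(u+v)=0.0970402927 dn(u+v)=0.7077002951

m = k² = 0.503905478769
D = 1 − m·sn²u·sn²v = 0.9037448085874599
sn(u+v) = (sn u·cn v·dn v + sn v·cn u·dn u)/D = 0.8994795431527606/0.9037448085874599 = 0.9952804537363089
cn(u+v) = (cn u·cn v − sn u·sn v·dn u·dn v)/D = 0.08769966076607964/0.9037448085874599 = 0.09704029271620708
dn(u+v) = (dn u·dn v − m·sn u·sn v·cn u·cn v)/D = 0.6395804676915547/0.9037448085874599 = 0.7077002950547619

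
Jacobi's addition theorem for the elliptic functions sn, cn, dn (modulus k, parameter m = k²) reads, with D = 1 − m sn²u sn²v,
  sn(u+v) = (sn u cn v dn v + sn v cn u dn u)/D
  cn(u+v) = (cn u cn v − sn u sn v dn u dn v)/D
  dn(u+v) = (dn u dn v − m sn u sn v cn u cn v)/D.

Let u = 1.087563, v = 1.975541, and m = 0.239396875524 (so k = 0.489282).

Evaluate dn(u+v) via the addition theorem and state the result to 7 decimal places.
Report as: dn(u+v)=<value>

dn(u+v)=0.9897647

sn u = 0.8660212228538516, cn u = 0.5000072415142799, dn u = 0.9057892011751115
sn v = 0.9667511916469053, cn v = -0.2557188562646262, dn v = 0.881054934103208
m = k² = 0.239396875524
D = 1 − m·sn²u·sn²v = 0.8321949679247977
dn(u+v) = (dn u·dn v − m·sn u·sn v·cn u·cn v)/D = 0.8236772224307058/0.8321949679247977 = 0.989764723625604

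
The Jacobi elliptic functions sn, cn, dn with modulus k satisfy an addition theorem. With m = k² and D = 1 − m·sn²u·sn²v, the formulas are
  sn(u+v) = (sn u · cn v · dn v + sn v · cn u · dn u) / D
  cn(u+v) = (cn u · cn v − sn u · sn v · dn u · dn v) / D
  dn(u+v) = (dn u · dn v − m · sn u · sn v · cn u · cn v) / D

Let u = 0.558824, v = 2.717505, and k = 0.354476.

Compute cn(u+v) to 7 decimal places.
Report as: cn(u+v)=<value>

cn(u+v)=-0.9995968

sn u = 0.5272797768366199, cn u = 0.8496917305347418, dn u = 0.9823774171629571
sn v = 0.5033527391916433, cn v = -0.8640810262633184, dn v = 0.9839532490832331
m = k² = 0.125653234576
D = 1 − m·sn²u·sn²v = 0.9911488281059506
cn(u+v) = (cn u·cn v − sn u·sn v·dn u·dn v)/D = -0.9907491747882302/0.9911488281059506 = -0.9995967776923229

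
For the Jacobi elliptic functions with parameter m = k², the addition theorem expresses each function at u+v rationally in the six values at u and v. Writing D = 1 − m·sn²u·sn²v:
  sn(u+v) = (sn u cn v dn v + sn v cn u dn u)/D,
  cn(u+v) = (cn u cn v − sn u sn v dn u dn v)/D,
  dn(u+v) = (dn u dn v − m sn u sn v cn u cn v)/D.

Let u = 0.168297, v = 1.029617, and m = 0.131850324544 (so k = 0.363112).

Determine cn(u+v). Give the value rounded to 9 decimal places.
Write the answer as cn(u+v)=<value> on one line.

cn(u+v)=0.390508372

sn u = 0.1674009836928792, cn u = 0.985888893668377, dn u = 0.9981508636351613
sn v = 0.8469717182335391, cn v = 0.5316379487137148, dn v = 0.9515333453285484
m = k² = 0.131850324544
D = 1 − m·sn²u·sn²v = 0.9973494559145993
cn(u+v) = (cn u·cn v − sn u·sn v·dn u·dn v)/D = 0.3894733124419812/0.9973494559145993 = 0.3905083720979449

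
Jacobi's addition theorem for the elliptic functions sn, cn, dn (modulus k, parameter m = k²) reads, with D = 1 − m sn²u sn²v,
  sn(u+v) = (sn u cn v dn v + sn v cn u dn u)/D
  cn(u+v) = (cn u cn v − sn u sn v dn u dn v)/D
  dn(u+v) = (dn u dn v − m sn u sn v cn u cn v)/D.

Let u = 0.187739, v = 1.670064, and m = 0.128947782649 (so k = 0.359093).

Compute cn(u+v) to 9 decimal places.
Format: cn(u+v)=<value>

cn(u+v)=-0.215383104

sn u = 0.1864994029242134, cn u = 0.9824550741427884, dn u = 0.9977549472213992
sn v = 0.9991340339930868, cn v = -0.04160747669231068, dn v = 0.9334213675753894
m = k² = 0.128947782649
D = 1 − m·sn²u·sn²v = 0.9955226991696085
cn(u+v) = (cn u·cn v − sn u·sn v·dn u·dn v)/D = -0.2144187687548543/0.9955226991696085 = -0.2153831037039202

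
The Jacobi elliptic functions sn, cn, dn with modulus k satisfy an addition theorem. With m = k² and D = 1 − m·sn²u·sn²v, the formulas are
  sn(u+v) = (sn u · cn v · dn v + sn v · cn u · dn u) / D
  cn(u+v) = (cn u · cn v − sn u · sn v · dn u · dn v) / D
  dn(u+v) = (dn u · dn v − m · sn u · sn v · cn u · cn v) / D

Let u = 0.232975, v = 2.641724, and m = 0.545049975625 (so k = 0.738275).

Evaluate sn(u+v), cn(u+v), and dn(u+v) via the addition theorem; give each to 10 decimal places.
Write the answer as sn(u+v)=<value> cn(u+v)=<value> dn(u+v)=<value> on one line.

sn u = 0.2297689668038828, cn u = 0.9732452013207546, dn u = 0.9855073579279383
sn v = 0.86342086819789, cn v = -0.504484295454677, dn v = 0.770498308737983
m = k² = 0.545049975625
D = 1 − m·sn²u·sn²v = 0.9785481797477542
sn(u+v) = (sn u·cn v·dn v + sn v·cn u·dn u)/D = 0.7388295719837637/0.9785481797477542 = 0.7550262595902186
cn(u+v) = (cn u·cn v − sn u·sn v·dn u·dn v)/D = -0.6416287116782817/0.9785481797477542 = -0.6556945533777171
dn(u+v) = (dn u·dn v − m·sn u·sn v·cn u·cn v)/D = 0.8124226612901862/0.9785481797477542 = 0.8302326631475712

sn(u+v)=0.7550262596 cn(u+v)=-0.6556945534 dn(u+v)=0.8302326631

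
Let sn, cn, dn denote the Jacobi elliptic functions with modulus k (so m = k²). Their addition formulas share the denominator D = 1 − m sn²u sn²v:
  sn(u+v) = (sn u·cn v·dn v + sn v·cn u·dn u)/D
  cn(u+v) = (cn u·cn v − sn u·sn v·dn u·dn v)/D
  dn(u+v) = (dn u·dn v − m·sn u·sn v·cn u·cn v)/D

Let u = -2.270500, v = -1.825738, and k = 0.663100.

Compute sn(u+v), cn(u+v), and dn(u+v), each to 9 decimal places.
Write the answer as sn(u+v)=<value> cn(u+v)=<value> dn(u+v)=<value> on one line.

sn(u+v)=0.458345444 cn(u+v)=-0.888774130 dn(u+v)=0.952694728

sn u = -0.9383398019001639, cn u = -0.3457143563260878, dn u = 0.7828478971132144
sn v = -0.9998920040652218, cn v = -0.01469626505049869, dn v = 0.7485942538147734
m = k² = 0.43970161
D = 1 − m·sn²u·sn²v = 0.6129344465722364
sn(u+v) = (sn u·cn v·dn v + sn v·cn u·dn u)/D = 0.2809357111022985/0.6129344465722364 = 0.4583454440738293
cn(u+v) = (cn u·cn v − sn u·sn v·dn u·dn v)/D = -0.5447602794094477/0.6129344465722364 = -0.8887741298534539
dn(u+v) = (dn u·dn v − m·sn u·sn v·cn u·cn v)/D = 0.583939416145181/0.6129344465722364 = 0.9526947284669565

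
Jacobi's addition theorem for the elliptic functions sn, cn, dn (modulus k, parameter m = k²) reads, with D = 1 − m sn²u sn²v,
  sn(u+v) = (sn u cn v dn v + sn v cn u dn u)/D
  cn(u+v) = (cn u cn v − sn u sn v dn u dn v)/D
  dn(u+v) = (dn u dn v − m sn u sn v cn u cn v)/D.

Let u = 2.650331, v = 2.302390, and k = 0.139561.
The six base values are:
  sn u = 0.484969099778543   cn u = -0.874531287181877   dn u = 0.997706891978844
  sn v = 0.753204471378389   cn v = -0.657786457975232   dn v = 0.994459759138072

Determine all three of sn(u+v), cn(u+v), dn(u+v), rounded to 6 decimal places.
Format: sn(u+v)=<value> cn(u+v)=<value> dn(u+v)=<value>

sn(u+v)=-0.976968 cn(u+v)=0.213385 dn(u+v)=0.990661

m = k² = 0.019477272721
D = 1 − m·sn²u·sn²v = 0.9974011449329889
sn(u+v) = (sn u·cn v·dn v + sn v·cn u·dn u)/D = -0.9744291393087419/0.9974011449329889 = -0.9769681379042427
cn(u+v) = (cn u·cn v − sn u·sn v·dn u·dn v)/D = 0.2128306753728456/0.9974011449329889 = 0.2133852326659849
dn(u+v) = (dn u·dn v − m·sn u·sn v·cn u·cn v)/D = 0.9880866039291371/0.9974011449329889 = 0.9906611887792874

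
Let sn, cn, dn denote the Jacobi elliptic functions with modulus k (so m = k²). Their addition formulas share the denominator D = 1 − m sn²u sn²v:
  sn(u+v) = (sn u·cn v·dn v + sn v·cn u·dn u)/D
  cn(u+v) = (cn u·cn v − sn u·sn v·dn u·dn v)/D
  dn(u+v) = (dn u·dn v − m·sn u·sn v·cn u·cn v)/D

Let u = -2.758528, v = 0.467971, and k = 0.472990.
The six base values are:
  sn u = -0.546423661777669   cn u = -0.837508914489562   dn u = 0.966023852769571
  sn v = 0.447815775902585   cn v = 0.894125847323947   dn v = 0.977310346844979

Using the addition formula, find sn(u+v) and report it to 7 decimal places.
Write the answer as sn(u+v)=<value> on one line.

sn(u+v)=-0.8511952

m = k² = 0.2237195401
D = 1 − m·sn²u·sn²v = 0.986604414808194
sn(u+v) = (sn u·cn v·dn v + sn v·cn u·dn u)/D = -0.8397929616571671/0.986604414808194 = -0.8511952197380259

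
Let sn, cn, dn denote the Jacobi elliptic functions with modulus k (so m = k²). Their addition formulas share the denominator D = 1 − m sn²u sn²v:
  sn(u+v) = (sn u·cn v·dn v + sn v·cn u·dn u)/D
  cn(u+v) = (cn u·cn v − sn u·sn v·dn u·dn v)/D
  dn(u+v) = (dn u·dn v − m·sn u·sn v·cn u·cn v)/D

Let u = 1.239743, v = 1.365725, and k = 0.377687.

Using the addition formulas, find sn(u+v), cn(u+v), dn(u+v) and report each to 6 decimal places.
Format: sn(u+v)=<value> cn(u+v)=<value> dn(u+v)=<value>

sn(u+v)=0.606736 cn(u+v)=-0.794903 dn(u+v)=0.973390

sn u = 0.934366151452094, cn u = 0.3563143205382047, dn u = 0.9356618180962707
sn v = 0.9697026000318703, cn v = 0.2442884923434393, dn v = 0.930518825276699
m = k² = 0.142647469969
D = 1 − m·sn²u·sn²v = 0.8828950136316343
sn(u+v) = (sn u·cn v·dn v + sn v·cn u·dn u)/D = 0.5356843436871901/0.8828950136316343 = 0.6067361752149287
cn(u+v) = (cn u·cn v − sn u·sn v·dn u·dn v)/D = -0.7018161361952489/0.8828950136316343 = -0.794903273163194
dn(u+v) = (dn u·dn v − m·sn u·sn v·cn u·cn v)/D = 0.8594008453043963/0.8828950136316343 = 0.9733896239479268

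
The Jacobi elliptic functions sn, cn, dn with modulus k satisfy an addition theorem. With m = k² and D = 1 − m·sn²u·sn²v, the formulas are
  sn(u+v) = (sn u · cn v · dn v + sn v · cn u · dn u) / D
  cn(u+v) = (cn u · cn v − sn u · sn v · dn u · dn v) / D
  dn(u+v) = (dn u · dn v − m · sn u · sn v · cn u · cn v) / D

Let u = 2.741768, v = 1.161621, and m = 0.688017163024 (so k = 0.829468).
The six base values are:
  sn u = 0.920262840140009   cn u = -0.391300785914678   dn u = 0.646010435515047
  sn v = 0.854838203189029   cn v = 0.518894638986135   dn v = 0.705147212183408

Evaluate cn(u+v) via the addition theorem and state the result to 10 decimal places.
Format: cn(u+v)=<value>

cn(u+v)=-0.9776839076

m = k² = 0.688017163024
D = 1 − m·sn²u·sn²v = 0.57421447884238
cn(u+v) = (cn u·cn v − sn u·sn v·dn u·dn v)/D = -0.56140025549407/0.57421447884238 = -0.9776839076330093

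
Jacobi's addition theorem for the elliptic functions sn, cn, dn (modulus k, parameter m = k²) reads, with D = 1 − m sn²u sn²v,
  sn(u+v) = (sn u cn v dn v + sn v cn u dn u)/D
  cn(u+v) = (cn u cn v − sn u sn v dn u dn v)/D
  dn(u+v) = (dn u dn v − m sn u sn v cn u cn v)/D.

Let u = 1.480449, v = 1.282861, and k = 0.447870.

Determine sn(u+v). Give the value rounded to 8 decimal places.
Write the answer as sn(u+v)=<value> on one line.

sn(u+v)=0.52364726

sn u = 0.9871256468373644, cn u = 0.1599467328703995, dn u = 0.8969638150464269
sn v = 0.9431886392012695, cn v = 0.332257717565232, dn v = 0.9063974638780478
m = k² = 0.2005875369
D = 1 − m·sn²u·sn²v = 0.8261214784925256
sn(u+v) = (sn u·cn v·dn v + sn v·cn u·dn u)/D = 0.4325962523705605/0.8261214784925256 = 0.5236472645160435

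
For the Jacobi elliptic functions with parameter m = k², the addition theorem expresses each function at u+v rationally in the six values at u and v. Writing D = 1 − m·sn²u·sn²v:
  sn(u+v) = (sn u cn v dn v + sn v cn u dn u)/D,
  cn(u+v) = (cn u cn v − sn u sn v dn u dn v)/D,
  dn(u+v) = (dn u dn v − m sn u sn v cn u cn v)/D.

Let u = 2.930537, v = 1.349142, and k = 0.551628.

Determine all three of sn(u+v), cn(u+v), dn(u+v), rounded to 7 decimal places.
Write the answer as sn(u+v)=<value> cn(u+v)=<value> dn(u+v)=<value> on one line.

sn(u+v)=-0.7313639 cn(u+v)=-0.6819874 dn(u+v)=0.9150057

sn u = 0.4760782588791053, cn u = -0.8794029175654579, dn u = 0.9648998573498219
sn v = 0.9528221546377815, cn v = 0.3035291446161564, dn v = 0.8507297381887505
m = k² = 0.304293450384
D = 1 − m·sn²u·sn²v = 0.9373857769689528
sn(u+v) = (sn u·cn v·dn v + sn v·cn u·dn u)/D = -0.6855701288281616/0.9373857769689528 = -0.7313639119263791
cn(u+v) = (cn u·cn v − sn u·sn v·dn u·dn v)/D = -0.6392852988472558/0.9373857769689528 = -0.6819874106842029
dn(u+v) = (dn u·dn v − m·sn u·sn v·cn u·cn v)/D = 0.8577133700928697/0.9373857769689528 = 0.9150057438105102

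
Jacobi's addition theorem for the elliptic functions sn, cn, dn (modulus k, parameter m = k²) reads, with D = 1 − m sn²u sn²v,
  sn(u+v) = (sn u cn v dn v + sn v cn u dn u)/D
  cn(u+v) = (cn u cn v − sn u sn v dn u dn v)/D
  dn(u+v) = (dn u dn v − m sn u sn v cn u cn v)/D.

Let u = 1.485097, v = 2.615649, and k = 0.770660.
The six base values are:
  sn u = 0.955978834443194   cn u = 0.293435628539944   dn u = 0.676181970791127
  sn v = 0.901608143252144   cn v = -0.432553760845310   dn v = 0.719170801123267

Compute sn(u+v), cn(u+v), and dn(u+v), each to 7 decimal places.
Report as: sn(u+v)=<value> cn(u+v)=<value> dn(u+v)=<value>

m = k² = 0.5939168356
D = 1 − m·sn²u·sn²v = 0.5587773065493512
sn(u+v) = (sn u·cn v·dn v + sn v·cn u·dn u)/D = -0.1184925543994046/0.5587773065493512 = -0.2120568480691141
cn(u+v) = (cn u·cn v − sn u·sn v·dn u·dn v)/D = -0.5460692198489599/0.5587773065493512 = -0.9772573321224009
dn(u+v) = (dn u·dn v − m·sn u·sn v·cn u·cn v)/D = 0.5512650883440077/0.5587773065493512 = 0.9865559711940807

sn(u+v)=-0.2120568 cn(u+v)=-0.9772573 dn(u+v)=0.9865560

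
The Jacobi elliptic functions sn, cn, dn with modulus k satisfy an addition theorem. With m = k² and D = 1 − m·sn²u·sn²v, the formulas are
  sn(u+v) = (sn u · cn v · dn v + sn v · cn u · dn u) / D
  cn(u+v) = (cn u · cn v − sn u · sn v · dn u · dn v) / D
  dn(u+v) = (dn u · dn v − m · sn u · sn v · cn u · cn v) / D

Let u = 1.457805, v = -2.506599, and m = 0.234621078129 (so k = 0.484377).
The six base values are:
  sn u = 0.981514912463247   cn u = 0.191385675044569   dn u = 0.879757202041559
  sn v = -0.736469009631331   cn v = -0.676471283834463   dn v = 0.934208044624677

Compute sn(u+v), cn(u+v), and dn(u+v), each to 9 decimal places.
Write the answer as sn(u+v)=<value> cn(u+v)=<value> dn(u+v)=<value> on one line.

sn(u+v)=-0.848278410 cn(u+v)=0.529550506 dn(u+v)=0.911686482

m = k² = 0.234621078129
D = 1 − m·sn²u·sn²v = 0.8774058394966582
sn(u+v) = (sn u·cn v·dn v + sn v·cn u·dn u)/D = -0.7442844305871152/0.8774058394966582 = -0.8482784101529221
cn(u+v) = (cn u·cn v − sn u·sn v·dn u·dn v)/D = 0.4646307066568559/0.8774058394966582 = 0.529550506437706
dn(u+v) = (dn u·dn v − m·sn u·sn v·cn u·cn v)/D = 0.7999190432681469/0.8774058394966582 = 0.9116864821951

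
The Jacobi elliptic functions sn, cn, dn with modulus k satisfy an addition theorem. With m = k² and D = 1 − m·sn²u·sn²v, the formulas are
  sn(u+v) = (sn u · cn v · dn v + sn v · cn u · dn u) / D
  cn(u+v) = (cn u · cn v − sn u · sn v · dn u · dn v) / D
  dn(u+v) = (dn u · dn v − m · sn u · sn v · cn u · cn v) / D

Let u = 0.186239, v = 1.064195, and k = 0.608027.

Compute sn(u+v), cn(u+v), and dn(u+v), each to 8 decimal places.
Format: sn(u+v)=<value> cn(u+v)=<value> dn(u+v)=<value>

sn u = 0.1847760430733069, cn u = 0.9827806540150103, dn u = 0.9936688291068949
sn v = 0.8443200954191181, cn v = 0.5358391330161052, dn v = 0.8581677249199706
m = k² = 0.369696832729
D = 1 − m·sn²u·sn²v = 0.9910018898163829
sn(u+v) = (sn u·cn v·dn v + sn v·cn u·dn u)/D = 0.9094953552504889/0.9910018898163829 = 0.9177534014783808
cn(u+v) = (cn u·cn v − sn u·sn v·dn u·dn v)/D = 0.3935771136606259/0.9910018898163829 = 0.397150719595045
dn(u+v) = (dn u·dn v − m·sn u·sn v·cn u·cn v)/D = 0.822361388695214/0.9910018898163829 = 0.829828274946665

sn(u+v)=0.91775340 cn(u+v)=0.39715072 dn(u+v)=0.82982827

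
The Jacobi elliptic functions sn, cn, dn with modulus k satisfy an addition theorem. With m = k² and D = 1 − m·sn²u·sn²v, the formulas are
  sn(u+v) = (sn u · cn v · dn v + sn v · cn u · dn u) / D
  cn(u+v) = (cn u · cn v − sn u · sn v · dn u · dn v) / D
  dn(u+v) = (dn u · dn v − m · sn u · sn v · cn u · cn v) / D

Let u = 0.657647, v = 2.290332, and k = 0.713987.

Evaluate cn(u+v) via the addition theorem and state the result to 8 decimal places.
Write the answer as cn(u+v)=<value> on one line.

cn(u+v)=-0.73718023

sn u = 0.5936990734829388, cn u = 0.8046871504786814, dn u = 0.9057120779582817
sn v = 0.9540917365448662, cn v = -0.2995145376384953, dn v = 0.7320889061941481
m = k² = 0.509777436169
D = 1 − m·sn²u·sn²v = 0.8364337790056342
cn(u+v) = (cn u·cn v − sn u·sn v·dn u·dn v)/D = -0.6166024468426109/0.8364337790056342 = -0.7371802315009776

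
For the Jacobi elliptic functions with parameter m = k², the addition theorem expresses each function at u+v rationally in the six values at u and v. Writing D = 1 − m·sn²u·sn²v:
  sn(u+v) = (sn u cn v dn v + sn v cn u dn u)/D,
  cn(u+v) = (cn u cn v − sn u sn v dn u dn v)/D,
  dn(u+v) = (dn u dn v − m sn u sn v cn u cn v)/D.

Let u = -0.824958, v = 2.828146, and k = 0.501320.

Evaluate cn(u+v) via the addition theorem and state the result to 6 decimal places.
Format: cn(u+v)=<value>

sn u = -0.7205024549036104, cn u = 0.6934523865975738, dn u = 0.9324874825962283
sn v = 0.5127839293890038, cn v = -0.8585177003186208, dn v = 0.9663930938121091
m = k² = 0.2513217424
D = 1 − m·sn²u·sn²v = 0.9656940220847864
cn(u+v) = (cn u·cn v − sn u·sn v·dn u·dn v)/D = -0.2624005931761404/0.9656940220847864 = -0.2717222921289887

cn(u+v)=-0.271722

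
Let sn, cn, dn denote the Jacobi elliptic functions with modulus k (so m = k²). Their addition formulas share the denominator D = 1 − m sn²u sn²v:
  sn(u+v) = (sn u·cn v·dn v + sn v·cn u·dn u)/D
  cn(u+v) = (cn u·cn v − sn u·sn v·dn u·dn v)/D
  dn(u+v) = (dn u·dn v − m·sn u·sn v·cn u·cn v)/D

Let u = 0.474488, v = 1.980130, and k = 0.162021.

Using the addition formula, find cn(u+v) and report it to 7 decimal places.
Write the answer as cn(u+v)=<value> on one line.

sn u = 0.4564856990370748, cn u = 0.8897307494824674, dn u = 0.9972611887283177
sn v = 0.9234325473262119, cn v = -0.3837607725375582, dn v = 0.988744260518128
m = k² = 0.026250804441
D = 1 − m·sn²u·sn²v = 0.9953354760789987
cn(u+v) = (cn u·cn v − sn u·sn v·dn u·dn v)/D = -0.757091330933476/0.9953354760789987 = -0.7606393513832581

cn(u+v)=-0.7606394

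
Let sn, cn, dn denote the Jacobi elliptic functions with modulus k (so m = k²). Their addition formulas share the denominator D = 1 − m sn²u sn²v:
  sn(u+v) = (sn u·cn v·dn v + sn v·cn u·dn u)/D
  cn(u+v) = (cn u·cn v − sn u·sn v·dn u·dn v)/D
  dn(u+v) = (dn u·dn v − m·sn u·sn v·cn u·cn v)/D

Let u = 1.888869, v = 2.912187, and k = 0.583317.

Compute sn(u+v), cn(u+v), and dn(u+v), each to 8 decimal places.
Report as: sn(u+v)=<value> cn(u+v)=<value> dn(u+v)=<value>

sn u = 0.9925033900217361, cn u = -0.1222171051668366, dn u = 0.8153672357438833
sn v = 0.5267114108333601, cn v = -0.8500441692629456, dn v = 0.9516321529004748
m = k² = 0.340258722489
D = 1 − m·sn²u·sn²v = 0.9070137531170162
sn(u+v) = (sn u·cn v·dn v + sn v·cn u·dn u)/D = -0.8553528873129477/0.9070137531170162 = -0.9430429079751742
cn(u+v) = (cn u·cn v − sn u·sn v·dn u·dn v)/D = -0.3017372806081798/0.9070137531170162 = -0.3326711194524212
dn(u+v) = (dn u·dn v − m·sn u·sn v·cn u·cn v)/D = 0.7574502944465145/0.9070137531170162 = 0.8351034279728214

sn(u+v)=-0.94304291 cn(u+v)=-0.33267112 dn(u+v)=0.83510343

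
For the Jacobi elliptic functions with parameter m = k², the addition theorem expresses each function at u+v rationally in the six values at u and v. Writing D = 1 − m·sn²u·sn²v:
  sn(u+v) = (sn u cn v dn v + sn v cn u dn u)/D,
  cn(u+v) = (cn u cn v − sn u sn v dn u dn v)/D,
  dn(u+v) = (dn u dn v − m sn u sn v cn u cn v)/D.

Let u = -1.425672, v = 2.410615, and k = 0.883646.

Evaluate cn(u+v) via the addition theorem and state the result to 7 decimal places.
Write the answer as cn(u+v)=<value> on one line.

sn u = -0.9211630750461773, cn u = 0.3891768096527216, dn u = 0.5808900026972778
sn v = 0.9957996856217956, cn v = -0.09155864850211089, dn v = 0.4750951861007815
m = k² = 0.780830253316
D = 1 − m·sn²u·sn²v = 0.3429874835586129
cn(u+v) = (cn u·cn v − sn u·sn v·dn u·dn v)/D = 0.2175204736641503/0.3429874835586129 = 0.6341936195668154

cn(u+v)=0.6341936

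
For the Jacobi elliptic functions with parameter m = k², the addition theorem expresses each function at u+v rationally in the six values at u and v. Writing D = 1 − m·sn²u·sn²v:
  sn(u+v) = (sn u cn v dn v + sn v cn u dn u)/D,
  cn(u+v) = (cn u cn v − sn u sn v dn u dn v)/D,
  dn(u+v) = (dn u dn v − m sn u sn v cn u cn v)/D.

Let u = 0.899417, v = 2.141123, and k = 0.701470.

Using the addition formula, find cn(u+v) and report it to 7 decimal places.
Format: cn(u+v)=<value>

sn u = 0.7506835821762355, cn u = 0.6606619100955155, dn u = 0.8501243345700548
sn v = 0.9778631891043162, cn v = -0.2092452709017249, dn v = 0.7276565097557999
m = k² = 0.4920601609
D = 1 − m·sn²u·sn²v = 0.7348520734612349
cn(u+v) = (cn u·cn v − sn u·sn v·dn u·dn v)/D = -0.5923324134296111/0.7348520734612349 = -0.8060566674863685

cn(u+v)=-0.8060567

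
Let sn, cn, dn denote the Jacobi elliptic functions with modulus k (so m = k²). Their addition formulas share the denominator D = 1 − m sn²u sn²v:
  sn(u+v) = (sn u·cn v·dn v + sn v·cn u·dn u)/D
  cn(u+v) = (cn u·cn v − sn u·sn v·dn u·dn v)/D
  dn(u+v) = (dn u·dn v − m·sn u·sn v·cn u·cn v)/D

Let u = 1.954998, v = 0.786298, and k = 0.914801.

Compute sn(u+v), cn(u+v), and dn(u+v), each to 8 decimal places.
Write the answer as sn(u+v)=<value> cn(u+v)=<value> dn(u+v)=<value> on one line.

sn u = 0.9867188871786228, cn u = 0.1624371807345234, dn u = 0.4303724032384086
sn v = 0.6648017014802784, cn v = 0.7470198777200823, dn v = 0.7938135046940824
m = k² = 0.836860869601
D = 1 − m·sn²u·sn²v = 0.6398989493209765
sn(u+v) = (sn u·cn v·dn v + sn v·cn u·dn u)/D = 0.6315941171385092/0.6398989493209765 = 0.9870216505414176
cn(u+v) = (cn u·cn v − sn u·sn v·dn u·dn v)/D = -0.102759605575911/0.6398989493209765 = -0.1605872391022888
dn(u+v) = (dn u·dn v − m·sn u·sn v·cn u·cn v)/D = 0.2750228194126451/0.6398989493209765 = 0.429791015760353

sn(u+v)=0.98702165 cn(u+v)=-0.16058724 dn(u+v)=0.42979102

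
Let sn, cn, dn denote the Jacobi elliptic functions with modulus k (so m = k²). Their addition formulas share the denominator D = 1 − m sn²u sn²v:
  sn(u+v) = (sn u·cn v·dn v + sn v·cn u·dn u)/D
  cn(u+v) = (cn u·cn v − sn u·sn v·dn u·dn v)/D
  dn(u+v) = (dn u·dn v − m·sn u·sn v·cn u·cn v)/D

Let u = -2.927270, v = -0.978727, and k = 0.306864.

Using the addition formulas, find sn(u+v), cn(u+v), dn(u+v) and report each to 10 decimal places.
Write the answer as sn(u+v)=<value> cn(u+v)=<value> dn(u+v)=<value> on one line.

sn u = -0.2879522111175133, cn u = -0.9576447797135089, dn u = 0.9960884134392196
sn v = -0.8229612037638779, cn v = 0.5680975770935035, dn v = 0.9675871947109306
m = k² = 0.094165514496
D = 1 − m·sn²u·sn²v = 0.9947120000395913
sn(u+v) = (sn u·cn v·dn v + sn v·cn u·dn u)/D = 0.626739055507797/0.9947120000395913 = 0.6300708702447056
cn(u+v) = (cn u·cn v − sn u·sn v·dn u·dn v)/D = -0.7724313039513342/0.9947120000395913 = -0.7765376349341217
dn(u+v) = (dn u·dn v − m·sn u·sn v·cn u·cn v)/D = 0.9759424036877835/0.9947120000395913 = 0.9811306223800851

sn(u+v)=0.6300708702 cn(u+v)=-0.7765376349 dn(u+v)=0.9811306224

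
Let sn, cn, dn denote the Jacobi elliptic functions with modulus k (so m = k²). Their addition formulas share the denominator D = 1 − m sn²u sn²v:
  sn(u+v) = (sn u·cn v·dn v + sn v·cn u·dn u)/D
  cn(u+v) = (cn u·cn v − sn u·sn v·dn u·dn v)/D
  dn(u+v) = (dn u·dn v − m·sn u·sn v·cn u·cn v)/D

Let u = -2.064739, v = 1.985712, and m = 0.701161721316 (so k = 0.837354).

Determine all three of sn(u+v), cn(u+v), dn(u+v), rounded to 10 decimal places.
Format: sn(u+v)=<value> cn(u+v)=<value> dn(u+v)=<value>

sn u = -0.9999772462663562, cn u = 0.00674588389725781, dn u = 0.5466902106450069
sn v = 0.9987504847344918, cn v = 0.04997468601820019, dn v = 0.5482603473871584
m = k² = 0.701161721316
D = 1 − m·sn²u·sn²v = 0.3006212365595926
sn(u+v) = (sn u·cn v·dn v + sn v·cn u·dn u)/D = -0.02371521469362397/0.3006212365595926 = -0.07888735661202318
cn(u+v) = (cn u·cn v − sn u·sn v·dn u·dn v)/D = 0.2996843613915379/0.3006212365595926 = 0.9968835363104195
dn(u+v) = (dn u·dn v − m·sn u·sn v·cn u·cn v)/D = 0.2999646421159039/0.3006212365595926 = 0.9978158747159614

sn(u+v)=-0.0788873566 cn(u+v)=0.9968835363 dn(u+v)=0.9978158747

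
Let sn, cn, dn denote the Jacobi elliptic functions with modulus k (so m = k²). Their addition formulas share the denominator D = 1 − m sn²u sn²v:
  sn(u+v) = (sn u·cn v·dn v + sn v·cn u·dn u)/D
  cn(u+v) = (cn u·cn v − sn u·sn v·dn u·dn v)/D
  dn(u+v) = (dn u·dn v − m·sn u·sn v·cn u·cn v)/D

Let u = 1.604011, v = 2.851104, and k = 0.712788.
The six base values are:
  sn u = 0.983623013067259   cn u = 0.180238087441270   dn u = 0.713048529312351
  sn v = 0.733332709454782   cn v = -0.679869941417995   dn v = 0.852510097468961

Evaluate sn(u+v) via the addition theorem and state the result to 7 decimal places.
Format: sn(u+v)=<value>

sn(u+v)=-0.6468531

m = k² = 0.508066732944
D = 1 − m·sn²u·sn²v = 0.7356494401171386
sn(u+v) = (sn u·cn v·dn v + sn v·cn u·dn u)/D = -0.4758571319203921/0.7356494401171386 = -0.646853115044335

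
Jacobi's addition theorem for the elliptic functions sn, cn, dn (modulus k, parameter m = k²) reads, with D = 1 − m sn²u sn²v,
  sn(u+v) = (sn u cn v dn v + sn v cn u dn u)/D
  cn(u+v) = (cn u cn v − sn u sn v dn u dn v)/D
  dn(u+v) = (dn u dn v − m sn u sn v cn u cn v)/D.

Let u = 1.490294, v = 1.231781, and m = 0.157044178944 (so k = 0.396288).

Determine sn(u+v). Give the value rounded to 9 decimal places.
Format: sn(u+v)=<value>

sn u = 0.9907345222680881, cn u = 0.1358127622361879, dn u = 0.9197024071100168
sn v = 0.9304789007308772, cn v = 0.3663454862485116, dn v = 0.9295335204659552
m = k² = 0.157044178944
D = 1 − m·sn²u·sn²v = 0.8665404994611141
sn(u+v) = (sn u·cn v·dn v + sn v·cn u·dn u)/D = 0.4535988624624265/0.8665404994611141 = 0.5234595067910979

sn(u+v)=0.523459507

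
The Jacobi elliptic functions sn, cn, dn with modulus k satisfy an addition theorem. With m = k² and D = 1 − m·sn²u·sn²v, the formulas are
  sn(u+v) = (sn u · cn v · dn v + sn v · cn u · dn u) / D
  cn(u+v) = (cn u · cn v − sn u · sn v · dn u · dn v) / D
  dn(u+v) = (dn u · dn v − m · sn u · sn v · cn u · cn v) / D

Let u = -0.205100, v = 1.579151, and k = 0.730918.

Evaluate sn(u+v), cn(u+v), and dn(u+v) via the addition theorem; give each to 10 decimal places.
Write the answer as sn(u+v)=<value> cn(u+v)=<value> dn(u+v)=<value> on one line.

sn(u+v)=0.9372632458 cn(u+v)=0.3486224434 dn(u+v)=0.7284842246

sn u = -0.2029200023258908, cn u = 0.9791953189512603, dn u = 0.9889397382054673
sn v = 0.978048223749368, cn v = 0.2083786745823721, dn v = 0.6992542599705027
m = k² = 0.534241122724
D = 1 − m·sn²u·sn²v = 0.978957004175416
sn(u+v) = (sn u·cn v·dn v + sn v·cn u·dn u)/D = 0.9175404192320546/0.978957004175416 = 0.9372632457999592
cn(u+v) = (cn u·cn v − sn u·sn v·dn u·dn v)/D = 0.3412863828217746/0.978957004175416 = 0.3486224434435127
dn(u+v) = (dn u·dn v − m·sn u·sn v·cn u·cn v)/D = 0.7131547340865294/0.978957004175416 = 0.7284842245826984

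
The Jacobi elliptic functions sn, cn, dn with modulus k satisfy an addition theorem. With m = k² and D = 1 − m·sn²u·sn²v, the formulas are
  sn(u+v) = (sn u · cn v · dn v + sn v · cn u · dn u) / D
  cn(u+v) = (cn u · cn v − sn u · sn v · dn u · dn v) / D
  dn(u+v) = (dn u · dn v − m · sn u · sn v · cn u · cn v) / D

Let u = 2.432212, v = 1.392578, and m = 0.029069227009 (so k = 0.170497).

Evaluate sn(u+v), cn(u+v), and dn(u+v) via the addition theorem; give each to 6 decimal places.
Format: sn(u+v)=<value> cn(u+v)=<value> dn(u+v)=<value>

sn u = 0.6675272149907209, cn u = -0.744585399565914, dn u = 0.9935023744603828
sn v = 0.9825520075905472, cn v = 0.1859880436473947, dn v = 0.9858683089945237
m = k² = 0.029069227009
D = 1 − m·sn²u·sn²v = 0.9874950335413029
sn(u+v) = (sn u·cn v·dn v + sn v·cn u·dn u)/D = -0.6044426541382007/0.9874950335413029 = -0.6120969054098229
cn(u+v) = (cn u·cn v − sn u·sn v·dn u·dn v)/D = -0.7808940511536161/0.9874950335413029 = -0.7907827630820732
dn(u+v) = (dn u·dn v − m·sn u·sn v·cn u·cn v)/D = 0.9821028318740641/0.9874950335413029 = 0.9945395151529001

sn(u+v)=-0.612097 cn(u+v)=-0.790783 dn(u+v)=0.994540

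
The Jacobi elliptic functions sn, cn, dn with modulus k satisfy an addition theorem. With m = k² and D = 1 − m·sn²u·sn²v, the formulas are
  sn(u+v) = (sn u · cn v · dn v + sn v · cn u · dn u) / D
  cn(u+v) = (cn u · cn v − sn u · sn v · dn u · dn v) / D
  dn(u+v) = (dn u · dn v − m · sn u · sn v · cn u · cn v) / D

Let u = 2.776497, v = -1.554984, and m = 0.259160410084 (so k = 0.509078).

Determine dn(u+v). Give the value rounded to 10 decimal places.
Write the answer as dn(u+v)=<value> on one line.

sn u = 0.5614507094484643, cn u = -0.8275101817257695, dn u = 0.9582826657877738
sn v = -0.99316953341412, cn v = 0.1166802378210605, dn v = 0.86276756531469
m = k² = 0.259160410084
D = 1 − m·sn²u·sn²v = 0.9194178768939957
dn(u+v) = (dn u·dn v − m·sn u·sn v·cn u·cn v)/D = 0.8128219859163083/0.9194178768939957 = 0.8840615419206414

dn(u+v)=0.8840615419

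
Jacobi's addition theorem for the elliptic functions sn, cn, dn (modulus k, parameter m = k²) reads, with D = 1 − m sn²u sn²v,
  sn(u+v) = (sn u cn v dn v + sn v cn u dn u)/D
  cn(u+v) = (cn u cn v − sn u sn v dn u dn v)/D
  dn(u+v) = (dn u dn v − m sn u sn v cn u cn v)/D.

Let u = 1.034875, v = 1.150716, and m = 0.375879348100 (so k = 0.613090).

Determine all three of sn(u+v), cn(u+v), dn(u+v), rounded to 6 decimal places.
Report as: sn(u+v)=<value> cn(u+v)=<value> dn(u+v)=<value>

sn u = 0.8300231527606689, cn u = 0.5577289358471903, dn u = 0.8608381209625916
sn v = 0.880889071417482, cn v = 0.473322769214884, dn v = 0.8416237714139304
m = k² = 0.3758793481
D = 1 − m·sn²u·sn²v = 0.7990577214129343
sn(u+v) = (sn u·cn v·dn v + sn v·cn u·dn u)/D = 0.7535752348198972/0.7990577214129343 = 0.9430798484587413
cn(u+v) = (cn u·cn v − sn u·sn v·dn u·dn v)/D = -0.2657397366141678/0.7990577214129343 = -0.3325663834951414
dn(u+v) = (dn u·dn v − m·sn u·sn v·cn u·cn v)/D = 0.6519513163106338/0.7990577214129343 = 0.8159001519412397

sn(u+v)=0.943080 cn(u+v)=-0.332566 dn(u+v)=0.815900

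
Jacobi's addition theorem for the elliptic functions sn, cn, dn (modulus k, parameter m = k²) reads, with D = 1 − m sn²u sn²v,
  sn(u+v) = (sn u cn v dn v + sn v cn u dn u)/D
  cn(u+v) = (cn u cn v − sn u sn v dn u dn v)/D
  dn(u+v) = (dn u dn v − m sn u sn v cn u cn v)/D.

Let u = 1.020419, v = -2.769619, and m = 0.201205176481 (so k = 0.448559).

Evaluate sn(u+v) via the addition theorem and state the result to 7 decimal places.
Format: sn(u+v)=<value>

sn(u+v)=-0.9968386

sn u = 0.8368958048156725, cn u = 0.5473622309603831, dn u = 0.9268640586900357
sn v = -0.5189157564727776, cn v = -0.8548253843237723, dn v = 0.9725331692917209
m = k² = 0.201205176481
D = 1 − m·sn²u·sn²v = 0.9620531572785891
sn(u+v) = (sn u·cn v·dn v + sn v·cn u·dn u)/D = -0.95901174078017/0.9620531572785891 = -0.9968386190769099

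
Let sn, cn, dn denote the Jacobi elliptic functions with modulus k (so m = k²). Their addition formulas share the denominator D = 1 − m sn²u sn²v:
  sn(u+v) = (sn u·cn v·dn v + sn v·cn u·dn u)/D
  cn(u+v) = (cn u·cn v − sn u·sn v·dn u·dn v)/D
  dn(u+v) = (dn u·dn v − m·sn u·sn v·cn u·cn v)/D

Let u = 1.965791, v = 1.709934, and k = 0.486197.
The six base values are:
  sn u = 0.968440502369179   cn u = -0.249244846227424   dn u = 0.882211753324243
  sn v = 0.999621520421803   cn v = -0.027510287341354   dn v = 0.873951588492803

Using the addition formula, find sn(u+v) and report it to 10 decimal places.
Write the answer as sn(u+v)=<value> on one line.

m = k² = 0.236387522809
D = 1 − m·sn²u·sn²v = 0.7784653656238264
sn(u+v) = (sn u·cn v·dn v + sn v·cn u·dn u)/D = -0.2430873952314094/0.7784653656238264 = -0.3122648816066599

sn(u+v)=-0.3122648816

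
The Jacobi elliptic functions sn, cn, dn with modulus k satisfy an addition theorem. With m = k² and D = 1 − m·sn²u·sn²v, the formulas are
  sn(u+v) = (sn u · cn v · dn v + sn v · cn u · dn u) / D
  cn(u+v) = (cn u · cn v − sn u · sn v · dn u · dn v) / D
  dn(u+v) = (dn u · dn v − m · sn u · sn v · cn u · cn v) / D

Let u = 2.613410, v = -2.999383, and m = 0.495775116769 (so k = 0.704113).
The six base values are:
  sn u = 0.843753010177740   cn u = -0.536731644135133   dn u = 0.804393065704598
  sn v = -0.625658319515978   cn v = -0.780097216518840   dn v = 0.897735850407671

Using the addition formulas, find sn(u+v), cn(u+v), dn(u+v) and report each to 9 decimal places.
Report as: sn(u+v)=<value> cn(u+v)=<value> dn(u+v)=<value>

sn(u+v)=-0.372198216 cn(u+v)=0.928153268 dn(u+v)=0.965048975

m = k² = 0.495775116769
D = 1 − m·sn²u·sn²v = 0.8618376079643925
sn(u+v) = (sn u·cn v·dn v + sn v·cn u·dn u)/D = -0.3207744198029358/0.8618376079643925 = -0.3721982155786695
cn(u+v) = (cn u·cn v − sn u·sn v·dn u·dn v)/D = 0.7999173920486263/0.8618376079643925 = 0.9281532676880766
dn(u+v) = (dn u·dn v − m·sn u·sn v·cn u·cn v)/D = 0.8317154999467851/0.8618376079643925 = 0.9650489747265104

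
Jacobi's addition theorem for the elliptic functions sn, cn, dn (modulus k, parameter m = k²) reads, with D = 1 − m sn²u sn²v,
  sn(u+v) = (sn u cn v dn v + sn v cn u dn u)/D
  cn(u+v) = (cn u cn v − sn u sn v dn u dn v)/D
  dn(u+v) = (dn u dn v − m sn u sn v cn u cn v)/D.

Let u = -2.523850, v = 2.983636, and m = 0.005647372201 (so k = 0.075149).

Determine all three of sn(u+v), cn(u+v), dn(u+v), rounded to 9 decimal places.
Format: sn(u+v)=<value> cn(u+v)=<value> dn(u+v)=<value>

sn u = -0.5826474998360152, cn u = -0.8127249786581194, dn u = 0.9990409605036309
sn v = 0.1616892857787393, cn v = -0.9868417172294457, dn v = 0.9999261764488667
m = k² = 0.005647372201
D = 1 − m·sn²u·sn²v = 0.999949878891041
sn(u+v) = (sn u·cn v·dn v + sn v·cn u·dn u)/D = 0.4436555171607127/0.999949878891041 = 0.4436777547818028
cn(u+v) = (cn u·cn v − sn u·sn v·dn u·dn v)/D = 0.8961414745379594/0.999949878891041 = 0.8961863923937801
dn(u+v) = (dn u·dn v − m·sn u·sn v·cn u·cn v)/D = 0.9993939097239296/0.999949878891041 = 0.9994440029657007

sn(u+v)=0.443677755 cn(u+v)=0.896186392 dn(u+v)=0.999444003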